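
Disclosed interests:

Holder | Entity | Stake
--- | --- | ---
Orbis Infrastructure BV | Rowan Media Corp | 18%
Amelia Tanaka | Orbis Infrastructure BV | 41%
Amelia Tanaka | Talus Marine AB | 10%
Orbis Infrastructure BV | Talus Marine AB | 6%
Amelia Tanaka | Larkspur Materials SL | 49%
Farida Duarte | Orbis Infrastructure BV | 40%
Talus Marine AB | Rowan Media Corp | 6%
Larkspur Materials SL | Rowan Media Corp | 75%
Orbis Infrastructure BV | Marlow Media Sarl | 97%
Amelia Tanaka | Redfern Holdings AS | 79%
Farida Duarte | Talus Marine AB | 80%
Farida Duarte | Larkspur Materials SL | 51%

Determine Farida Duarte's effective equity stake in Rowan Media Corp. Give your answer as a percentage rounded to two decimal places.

Farida reaches Rowan along 4 paths.
Via Orbis: 40% × 18% = 7.2%.
Via Larkspur: 51% × 75% = 38.25%.
Via Talus: 80% × 6% = 4.8%.
Via Orbis → Talus: 40% × 6% × 6% = 0.144%.
Total: 7.2% + 38.25% + 4.8% + 0.144% = 50.394%.
Rounded: 50.39%.

50.39%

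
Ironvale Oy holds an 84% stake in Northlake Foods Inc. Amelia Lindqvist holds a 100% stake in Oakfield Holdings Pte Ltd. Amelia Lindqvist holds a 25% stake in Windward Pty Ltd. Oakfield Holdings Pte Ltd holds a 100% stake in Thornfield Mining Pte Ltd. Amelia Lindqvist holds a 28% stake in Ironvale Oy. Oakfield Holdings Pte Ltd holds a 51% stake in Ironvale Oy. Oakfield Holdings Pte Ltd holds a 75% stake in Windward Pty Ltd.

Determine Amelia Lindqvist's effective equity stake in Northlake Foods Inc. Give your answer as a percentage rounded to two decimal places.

66.36%

Amelia reaches Northlake along 2 paths.
Via Ironvale: 28% × 84% = 23.52%.
Via Oakfield → Ironvale: 100% × 51% × 84% = 42.84%.
Total: 23.52% + 42.84% = 66.36%.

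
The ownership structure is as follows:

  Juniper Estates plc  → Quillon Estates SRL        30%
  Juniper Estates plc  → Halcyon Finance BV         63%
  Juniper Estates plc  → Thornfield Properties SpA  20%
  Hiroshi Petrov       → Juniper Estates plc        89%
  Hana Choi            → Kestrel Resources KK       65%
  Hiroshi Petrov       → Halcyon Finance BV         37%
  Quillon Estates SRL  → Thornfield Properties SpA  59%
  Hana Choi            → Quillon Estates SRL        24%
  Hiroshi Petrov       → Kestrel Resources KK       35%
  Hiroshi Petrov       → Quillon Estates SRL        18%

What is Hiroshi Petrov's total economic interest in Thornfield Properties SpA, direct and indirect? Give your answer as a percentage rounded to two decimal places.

44.17%

Hiroshi reaches Thornfield along 3 paths.
Via Juniper: 89% × 20% = 17.8%.
Via Juniper → Quillon: 89% × 30% × 59% = 15.753%.
Via Quillon: 18% × 59% = 10.62%.
Total: 17.8% + 15.753% + 10.62% = 44.173%.
Rounded: 44.17%.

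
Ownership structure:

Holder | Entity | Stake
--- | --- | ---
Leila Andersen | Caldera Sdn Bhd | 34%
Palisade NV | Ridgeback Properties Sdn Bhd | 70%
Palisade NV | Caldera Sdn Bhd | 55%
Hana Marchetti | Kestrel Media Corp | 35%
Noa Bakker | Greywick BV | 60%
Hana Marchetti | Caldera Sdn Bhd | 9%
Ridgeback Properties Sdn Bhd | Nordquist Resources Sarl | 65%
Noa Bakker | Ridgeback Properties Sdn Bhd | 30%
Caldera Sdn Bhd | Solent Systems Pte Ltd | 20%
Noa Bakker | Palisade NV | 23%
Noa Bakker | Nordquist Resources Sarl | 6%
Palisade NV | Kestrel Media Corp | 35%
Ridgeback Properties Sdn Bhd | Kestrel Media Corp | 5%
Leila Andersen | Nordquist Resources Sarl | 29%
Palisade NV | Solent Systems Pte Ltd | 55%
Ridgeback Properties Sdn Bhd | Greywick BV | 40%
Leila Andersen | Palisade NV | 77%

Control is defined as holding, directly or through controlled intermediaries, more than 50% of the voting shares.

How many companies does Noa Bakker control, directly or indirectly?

1

Noa holds 60% of Greywick, so Noa controls Greywick.
No other company's threshold is met.
Noa controls 1 company.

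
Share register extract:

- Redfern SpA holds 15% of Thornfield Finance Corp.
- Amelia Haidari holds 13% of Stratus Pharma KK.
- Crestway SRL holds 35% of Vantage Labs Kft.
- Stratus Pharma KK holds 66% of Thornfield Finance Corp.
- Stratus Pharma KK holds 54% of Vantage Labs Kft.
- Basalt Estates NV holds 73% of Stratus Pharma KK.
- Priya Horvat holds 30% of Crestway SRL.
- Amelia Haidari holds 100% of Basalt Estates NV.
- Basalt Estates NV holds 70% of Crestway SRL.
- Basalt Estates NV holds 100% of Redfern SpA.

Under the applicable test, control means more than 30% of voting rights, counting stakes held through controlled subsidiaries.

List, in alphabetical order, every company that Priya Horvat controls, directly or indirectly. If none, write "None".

Priya's largest direct stake is 30% in Crestway, which does not meet the threshold.

None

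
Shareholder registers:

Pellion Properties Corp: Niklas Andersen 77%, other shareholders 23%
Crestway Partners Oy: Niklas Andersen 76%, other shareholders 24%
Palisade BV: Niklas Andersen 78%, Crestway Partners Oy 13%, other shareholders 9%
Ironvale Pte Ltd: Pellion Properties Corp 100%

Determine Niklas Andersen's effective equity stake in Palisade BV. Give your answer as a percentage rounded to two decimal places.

87.88%

Niklas reaches Palisade along 2 paths.
Direct stake: 78% = 78%.
Via Crestway: 76% × 13% = 9.88%.
Total: 78% + 9.88% = 87.88%.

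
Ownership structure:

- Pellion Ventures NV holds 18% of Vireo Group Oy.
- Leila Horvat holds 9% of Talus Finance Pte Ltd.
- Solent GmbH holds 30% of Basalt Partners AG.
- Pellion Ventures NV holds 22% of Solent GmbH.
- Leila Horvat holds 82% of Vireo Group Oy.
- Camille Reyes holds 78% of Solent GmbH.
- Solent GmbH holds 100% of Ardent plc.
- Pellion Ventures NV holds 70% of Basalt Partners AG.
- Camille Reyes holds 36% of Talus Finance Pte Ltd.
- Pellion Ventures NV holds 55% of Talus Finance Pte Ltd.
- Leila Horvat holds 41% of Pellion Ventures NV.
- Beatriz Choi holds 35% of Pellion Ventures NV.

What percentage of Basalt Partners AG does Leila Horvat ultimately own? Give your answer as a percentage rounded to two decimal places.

31.41%

Leila reaches Basalt along 2 paths.
Via Pellion: 41% × 70% = 28.7%.
Via Pellion → Solent: 41% × 22% × 30% = 2.706%.
Total: 28.7% + 2.706% = 31.406%.
Rounded: 31.41%.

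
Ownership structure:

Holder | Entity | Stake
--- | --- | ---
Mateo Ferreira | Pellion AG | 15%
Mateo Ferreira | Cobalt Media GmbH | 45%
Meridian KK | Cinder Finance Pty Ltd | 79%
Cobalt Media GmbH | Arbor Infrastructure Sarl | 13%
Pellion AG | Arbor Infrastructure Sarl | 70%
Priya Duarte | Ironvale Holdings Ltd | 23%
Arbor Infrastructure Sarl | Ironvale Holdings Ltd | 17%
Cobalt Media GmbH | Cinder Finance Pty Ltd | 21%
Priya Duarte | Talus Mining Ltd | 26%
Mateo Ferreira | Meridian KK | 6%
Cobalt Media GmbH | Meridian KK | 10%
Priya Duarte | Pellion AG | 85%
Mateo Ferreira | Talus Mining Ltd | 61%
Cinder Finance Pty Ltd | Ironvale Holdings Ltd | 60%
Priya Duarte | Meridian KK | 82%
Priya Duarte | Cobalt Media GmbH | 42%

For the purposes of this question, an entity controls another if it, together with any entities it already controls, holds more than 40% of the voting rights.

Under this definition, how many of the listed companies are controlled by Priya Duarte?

6

Priya holds 42% of Cobalt, so Priya controls Cobalt.
Priya holds 85% of Pellion, so Priya controls Pellion.
Priya and Cobalt together hold 82% + 10% = 92% of Meridian, so Priya controls Meridian.
Meridian and Cobalt together hold 79% + 21% = 100% of Cinder, so Priya controls Cinder.
Cobalt and Pellion together hold 13% + 70% = 83% of Arbor, so Priya controls Arbor.
Arbor and Cinder and Priya together hold 17% + 60% + 23% = 100% of Ironvale, so Priya controls Ironvale.
No other company's threshold is met.
Priya controls 6 companies.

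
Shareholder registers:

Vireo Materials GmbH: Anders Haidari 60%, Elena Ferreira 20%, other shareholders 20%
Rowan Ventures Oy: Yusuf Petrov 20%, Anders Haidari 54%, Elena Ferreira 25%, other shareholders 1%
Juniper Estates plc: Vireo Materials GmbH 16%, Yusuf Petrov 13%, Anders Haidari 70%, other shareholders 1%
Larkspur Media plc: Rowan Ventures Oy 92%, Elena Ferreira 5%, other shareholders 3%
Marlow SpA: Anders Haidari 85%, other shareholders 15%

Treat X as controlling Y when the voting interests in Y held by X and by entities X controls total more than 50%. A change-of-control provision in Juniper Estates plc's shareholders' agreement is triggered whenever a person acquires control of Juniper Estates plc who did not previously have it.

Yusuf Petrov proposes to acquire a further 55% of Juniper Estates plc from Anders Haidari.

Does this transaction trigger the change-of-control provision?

Yes

The purchase adds only to Yusuf's holdings (Anders's stake shrinks), so Yusuf is the only person who could newly come to control Juniper.
Yusuf's largest direct stake is 20% in Rowan, which does not meet the threshold, so Yusuf controls no company.
In Juniper, Yusuf's side holds only 13%, not > 50%.
So before the transaction, Yusuf does not control Juniper.
After the purchase, Yusuf's direct stake in Juniper rises to 13% + 55% = 68%, and Anders's stake falls to 15%.
Yusuf holds 68% of Juniper, so Yusuf controls Juniper.
Yusuf did not control Juniper before and does after, so the clause is triggered.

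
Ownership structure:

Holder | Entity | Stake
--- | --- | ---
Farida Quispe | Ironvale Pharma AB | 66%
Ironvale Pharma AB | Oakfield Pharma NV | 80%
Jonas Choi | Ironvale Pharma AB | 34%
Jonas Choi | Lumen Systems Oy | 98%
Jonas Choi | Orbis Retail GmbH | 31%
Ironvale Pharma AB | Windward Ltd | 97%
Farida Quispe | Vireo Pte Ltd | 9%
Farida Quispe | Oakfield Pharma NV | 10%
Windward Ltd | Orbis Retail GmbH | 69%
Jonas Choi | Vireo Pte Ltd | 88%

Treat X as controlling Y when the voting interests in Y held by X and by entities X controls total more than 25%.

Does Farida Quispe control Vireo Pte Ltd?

No

Farida holds 66% of Ironvale, so Farida controls Ironvale.
Ironvale holds 97% of Windward, so Farida controls Windward.
Windward holds 69% of Orbis, so Farida controls Orbis.
Farida and Ironvale together hold 10% + 80% = 90% of Oakfield, so Farida controls Oakfield.
In Vireo, Farida's side holds only 9%, not > 25%.
So Farida does not control Vireo.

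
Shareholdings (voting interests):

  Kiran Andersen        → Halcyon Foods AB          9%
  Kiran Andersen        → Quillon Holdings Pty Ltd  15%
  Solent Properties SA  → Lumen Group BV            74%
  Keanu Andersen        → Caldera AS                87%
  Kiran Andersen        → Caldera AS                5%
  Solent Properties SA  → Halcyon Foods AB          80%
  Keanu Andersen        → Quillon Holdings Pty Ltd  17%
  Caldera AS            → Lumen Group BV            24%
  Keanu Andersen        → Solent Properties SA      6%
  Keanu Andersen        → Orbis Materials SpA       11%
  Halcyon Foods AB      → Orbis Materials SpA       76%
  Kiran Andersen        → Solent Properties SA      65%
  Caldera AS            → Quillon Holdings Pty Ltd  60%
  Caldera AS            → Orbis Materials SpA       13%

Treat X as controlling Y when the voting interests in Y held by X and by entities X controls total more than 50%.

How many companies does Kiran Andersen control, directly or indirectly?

Kiran holds 65% of Solent, so Kiran controls Solent.
Solent and Kiran together hold 80% + 9% = 89% of Halcyon, so Kiran controls Halcyon.
Solent holds 74% of Lumen, so Kiran controls Lumen.
Halcyon holds 76% of Orbis, so Kiran controls Orbis.
No other company's threshold is met.
Kiran controls 4 companies.

4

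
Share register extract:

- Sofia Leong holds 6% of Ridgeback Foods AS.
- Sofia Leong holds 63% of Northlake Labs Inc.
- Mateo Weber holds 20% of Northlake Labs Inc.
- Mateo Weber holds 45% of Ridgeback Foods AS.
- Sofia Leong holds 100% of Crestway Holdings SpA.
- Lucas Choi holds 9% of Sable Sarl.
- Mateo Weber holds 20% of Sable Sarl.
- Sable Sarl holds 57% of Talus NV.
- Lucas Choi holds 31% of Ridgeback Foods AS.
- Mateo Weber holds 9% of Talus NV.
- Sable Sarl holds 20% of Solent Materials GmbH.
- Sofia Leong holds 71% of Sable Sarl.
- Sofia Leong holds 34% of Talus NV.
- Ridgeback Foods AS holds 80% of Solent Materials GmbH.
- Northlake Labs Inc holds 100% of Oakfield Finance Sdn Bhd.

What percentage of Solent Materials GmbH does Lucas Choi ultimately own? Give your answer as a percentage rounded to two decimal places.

26.60%

Lucas reaches Solent along 2 paths.
Via Ridgeback: 31% × 80% = 24.8%.
Via Sable: 9% × 20% = 1.8%.
Total: 24.8% + 1.8% = 26.6%.
Rounded: 26.60%.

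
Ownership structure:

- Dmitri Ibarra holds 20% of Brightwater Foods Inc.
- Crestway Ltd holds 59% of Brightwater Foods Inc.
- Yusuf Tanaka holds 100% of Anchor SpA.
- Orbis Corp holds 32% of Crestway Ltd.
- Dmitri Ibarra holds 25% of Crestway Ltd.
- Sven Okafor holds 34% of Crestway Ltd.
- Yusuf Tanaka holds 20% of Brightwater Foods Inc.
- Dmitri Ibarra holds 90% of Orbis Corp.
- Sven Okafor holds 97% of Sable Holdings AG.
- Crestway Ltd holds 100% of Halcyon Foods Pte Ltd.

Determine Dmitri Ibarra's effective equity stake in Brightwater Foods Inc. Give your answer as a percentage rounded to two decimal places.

Dmitri reaches Brightwater along 3 paths.
Direct stake: 20% = 20%.
Via Orbis → Crestway: 90% × 32% × 59% = 16.992%.
Via Crestway: 25% × 59% = 14.75%.
Total: 20% + 16.992% + 14.75% = 51.742%.
Rounded: 51.74%.

51.74%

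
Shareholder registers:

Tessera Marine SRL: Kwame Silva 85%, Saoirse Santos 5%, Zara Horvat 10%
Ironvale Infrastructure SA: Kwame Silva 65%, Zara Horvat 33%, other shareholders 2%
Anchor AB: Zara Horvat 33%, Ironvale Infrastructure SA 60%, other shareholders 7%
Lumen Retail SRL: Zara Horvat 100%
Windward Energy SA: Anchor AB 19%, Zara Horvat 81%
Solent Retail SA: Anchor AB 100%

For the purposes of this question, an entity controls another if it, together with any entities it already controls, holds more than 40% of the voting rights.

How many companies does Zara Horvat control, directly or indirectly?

2

Zara holds 100% of Lumen, so Zara controls Lumen.
Zara holds 81% of Windward, so Zara controls Windward.
No other company's threshold is met.
Zara controls 2 companies.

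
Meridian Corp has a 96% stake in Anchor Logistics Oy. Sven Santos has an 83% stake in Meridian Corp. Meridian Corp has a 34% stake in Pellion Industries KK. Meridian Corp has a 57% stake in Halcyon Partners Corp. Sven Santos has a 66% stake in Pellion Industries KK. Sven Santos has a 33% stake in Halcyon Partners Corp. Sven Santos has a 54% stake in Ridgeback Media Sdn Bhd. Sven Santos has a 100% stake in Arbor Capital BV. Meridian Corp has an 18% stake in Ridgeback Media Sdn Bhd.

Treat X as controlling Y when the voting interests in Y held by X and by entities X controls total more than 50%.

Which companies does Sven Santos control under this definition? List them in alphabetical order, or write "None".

Anchor Logistics Oy, Arbor Capital BV, Halcyon Partners Corp, Meridian Corp, Pellion Industries KK, Ridgeback Media Sdn Bhd

Sven holds 83% of Meridian, so Sven controls Meridian.
Sven and Meridian together hold 33% + 57% = 90% of Halcyon, so Sven controls Halcyon.
Sven holds 100% of Arbor, so Sven controls Arbor.
Meridian and Sven together hold 18% + 54% = 72% of Ridgeback, so Sven controls Ridgeback.
Meridian holds 96% of Anchor, so Sven controls Anchor.
Sven and Meridian together hold 66% + 34% = 100% of Pellion, so Sven controls Pellion.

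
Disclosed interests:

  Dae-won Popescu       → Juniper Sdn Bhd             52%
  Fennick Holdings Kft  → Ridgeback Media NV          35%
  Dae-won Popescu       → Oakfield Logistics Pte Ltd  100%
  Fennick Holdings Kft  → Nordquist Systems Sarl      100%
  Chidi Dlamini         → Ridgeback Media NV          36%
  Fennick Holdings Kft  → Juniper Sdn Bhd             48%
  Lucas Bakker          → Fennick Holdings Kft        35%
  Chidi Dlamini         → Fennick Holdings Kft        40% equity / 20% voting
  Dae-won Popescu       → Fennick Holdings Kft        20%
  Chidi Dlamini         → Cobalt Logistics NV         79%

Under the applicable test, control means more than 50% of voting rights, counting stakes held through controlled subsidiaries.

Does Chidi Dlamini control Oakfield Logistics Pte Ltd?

Chidi holds 79% of Cobalt, so Chidi controls Cobalt.
Neither Chidi nor any entity Chidi controls holds any voting interest in Oakfield.
So Chidi does not control Oakfield.

No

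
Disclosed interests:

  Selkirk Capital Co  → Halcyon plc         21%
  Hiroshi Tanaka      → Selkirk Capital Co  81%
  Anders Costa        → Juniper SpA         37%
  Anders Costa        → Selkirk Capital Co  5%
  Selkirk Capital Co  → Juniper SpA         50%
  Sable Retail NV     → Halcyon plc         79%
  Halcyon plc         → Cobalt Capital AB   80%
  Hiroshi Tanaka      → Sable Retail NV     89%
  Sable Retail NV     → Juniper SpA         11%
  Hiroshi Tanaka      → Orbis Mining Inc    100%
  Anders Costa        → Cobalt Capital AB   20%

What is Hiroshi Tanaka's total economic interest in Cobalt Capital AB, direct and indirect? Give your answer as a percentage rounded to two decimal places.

69.86%

Hiroshi reaches Cobalt along 2 paths.
Via Sable → Halcyon: 89% × 79% × 80% = 56.248%.
Via Selkirk → Halcyon: 81% × 21% × 80% = 13.608%.
Total: 56.248% + 13.608% = 69.856%.
Rounded: 69.86%.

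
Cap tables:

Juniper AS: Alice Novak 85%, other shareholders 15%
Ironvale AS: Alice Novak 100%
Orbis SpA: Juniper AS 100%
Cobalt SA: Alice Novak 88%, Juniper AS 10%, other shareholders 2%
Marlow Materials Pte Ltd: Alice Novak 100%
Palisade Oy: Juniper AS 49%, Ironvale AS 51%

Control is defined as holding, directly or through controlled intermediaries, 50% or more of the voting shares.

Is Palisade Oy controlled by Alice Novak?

Yes

Alice holds 85% of Juniper, so Alice controls Juniper.
Alice holds 100% of Ironvale, so Alice controls Ironvale.
Juniper and Ironvale together hold 49% + 51% = 100% of Palisade, so Alice controls Palisade.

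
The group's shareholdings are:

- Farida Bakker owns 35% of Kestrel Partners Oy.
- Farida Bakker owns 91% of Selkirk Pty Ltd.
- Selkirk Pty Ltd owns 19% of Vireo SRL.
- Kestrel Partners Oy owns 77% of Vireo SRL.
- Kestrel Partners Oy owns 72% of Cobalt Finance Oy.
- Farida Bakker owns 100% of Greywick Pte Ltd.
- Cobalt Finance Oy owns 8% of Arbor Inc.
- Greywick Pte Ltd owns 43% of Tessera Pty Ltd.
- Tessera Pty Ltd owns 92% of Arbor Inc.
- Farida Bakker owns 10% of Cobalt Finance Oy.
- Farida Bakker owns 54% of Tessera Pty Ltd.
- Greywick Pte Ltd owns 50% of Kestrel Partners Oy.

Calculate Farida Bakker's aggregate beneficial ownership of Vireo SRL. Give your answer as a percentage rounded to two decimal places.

Farida reaches Vireo along 3 paths.
Via Selkirk: 91% × 19% = 17.29%.
Via Kestrel: 35% × 77% = 26.95%.
Via Greywick → Kestrel: 100% × 50% × 77% = 38.5%.
Total: 17.29% + 26.95% + 38.5% = 82.74%.

82.74%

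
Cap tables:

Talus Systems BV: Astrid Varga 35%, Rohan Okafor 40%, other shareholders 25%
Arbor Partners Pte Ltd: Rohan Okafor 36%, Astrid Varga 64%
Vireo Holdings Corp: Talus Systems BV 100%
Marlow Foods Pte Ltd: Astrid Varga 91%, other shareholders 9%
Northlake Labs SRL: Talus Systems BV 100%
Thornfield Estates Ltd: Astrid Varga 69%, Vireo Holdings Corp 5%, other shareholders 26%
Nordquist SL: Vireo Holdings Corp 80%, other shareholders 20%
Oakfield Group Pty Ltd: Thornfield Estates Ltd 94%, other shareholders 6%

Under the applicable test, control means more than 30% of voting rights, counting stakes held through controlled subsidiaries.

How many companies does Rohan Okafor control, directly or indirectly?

5

Rohan holds 40% of Talus, so Rohan controls Talus.
Rohan holds 36% of Arbor, so Rohan controls Arbor.
Talus holds 100% of Vireo, so Rohan controls Vireo.
Talus holds 100% of Northlake, so Rohan controls Northlake.
Vireo holds 80% of Nordquist, so Rohan controls Nordquist.
No other company's threshold is met.
Rohan controls 5 companies.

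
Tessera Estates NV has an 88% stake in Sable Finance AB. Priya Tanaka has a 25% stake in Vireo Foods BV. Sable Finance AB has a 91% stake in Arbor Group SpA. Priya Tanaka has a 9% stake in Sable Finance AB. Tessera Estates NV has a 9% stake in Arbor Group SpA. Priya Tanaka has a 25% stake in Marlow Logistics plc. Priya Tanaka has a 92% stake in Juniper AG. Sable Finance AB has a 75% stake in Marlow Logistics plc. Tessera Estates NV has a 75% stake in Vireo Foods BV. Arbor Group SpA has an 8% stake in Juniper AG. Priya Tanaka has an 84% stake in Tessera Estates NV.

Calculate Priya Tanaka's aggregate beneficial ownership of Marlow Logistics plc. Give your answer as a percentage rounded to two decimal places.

87.19%

Priya reaches Marlow along 3 paths.
Via Sable: 9% × 75% = 6.75%.
Via Tessera → Sable: 84% × 88% × 75% = 55.44%.
Direct stake: 25% = 25%.
Total: 6.75% + 55.44% + 25% = 87.19%.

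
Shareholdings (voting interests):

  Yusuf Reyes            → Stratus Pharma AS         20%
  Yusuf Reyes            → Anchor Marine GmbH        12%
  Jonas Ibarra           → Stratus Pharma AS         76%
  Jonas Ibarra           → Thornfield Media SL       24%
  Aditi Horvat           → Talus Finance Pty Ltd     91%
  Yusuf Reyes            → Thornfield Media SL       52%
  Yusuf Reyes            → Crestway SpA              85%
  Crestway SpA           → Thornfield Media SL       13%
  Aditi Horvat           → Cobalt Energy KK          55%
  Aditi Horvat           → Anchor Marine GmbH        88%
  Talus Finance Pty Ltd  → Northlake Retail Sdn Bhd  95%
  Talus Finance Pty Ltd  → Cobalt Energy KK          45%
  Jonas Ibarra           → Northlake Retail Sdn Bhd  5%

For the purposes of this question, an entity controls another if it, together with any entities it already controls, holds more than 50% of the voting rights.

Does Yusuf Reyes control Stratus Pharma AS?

No

Yusuf holds 85% of Crestway, so Yusuf controls Crestway.
Crestway and Yusuf together hold 13% + 52% = 65% of Thornfield, so Yusuf controls Thornfield.
In Stratus, Yusuf's side holds only 20%, not > 50%.
So Yusuf does not control Stratus.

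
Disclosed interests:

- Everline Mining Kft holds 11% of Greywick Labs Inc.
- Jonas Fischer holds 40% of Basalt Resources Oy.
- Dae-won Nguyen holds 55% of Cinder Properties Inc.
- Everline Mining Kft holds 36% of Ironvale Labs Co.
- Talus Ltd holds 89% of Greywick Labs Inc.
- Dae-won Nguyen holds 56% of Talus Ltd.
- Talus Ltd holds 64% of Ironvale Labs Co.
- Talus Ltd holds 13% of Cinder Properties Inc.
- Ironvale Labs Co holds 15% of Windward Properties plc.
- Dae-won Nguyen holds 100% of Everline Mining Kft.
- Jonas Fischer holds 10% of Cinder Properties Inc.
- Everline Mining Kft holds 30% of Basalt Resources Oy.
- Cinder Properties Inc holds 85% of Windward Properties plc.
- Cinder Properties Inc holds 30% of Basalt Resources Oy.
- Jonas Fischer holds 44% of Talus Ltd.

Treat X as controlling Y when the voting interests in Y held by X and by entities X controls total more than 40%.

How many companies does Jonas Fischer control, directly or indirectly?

3

Jonas holds 44% of Talus, so Jonas controls Talus.
Talus holds 64% of Ironvale, so Jonas controls Ironvale.
Talus holds 89% of Greywick, so Jonas controls Greywick.
No other company's threshold is met.
Jonas controls 3 companies.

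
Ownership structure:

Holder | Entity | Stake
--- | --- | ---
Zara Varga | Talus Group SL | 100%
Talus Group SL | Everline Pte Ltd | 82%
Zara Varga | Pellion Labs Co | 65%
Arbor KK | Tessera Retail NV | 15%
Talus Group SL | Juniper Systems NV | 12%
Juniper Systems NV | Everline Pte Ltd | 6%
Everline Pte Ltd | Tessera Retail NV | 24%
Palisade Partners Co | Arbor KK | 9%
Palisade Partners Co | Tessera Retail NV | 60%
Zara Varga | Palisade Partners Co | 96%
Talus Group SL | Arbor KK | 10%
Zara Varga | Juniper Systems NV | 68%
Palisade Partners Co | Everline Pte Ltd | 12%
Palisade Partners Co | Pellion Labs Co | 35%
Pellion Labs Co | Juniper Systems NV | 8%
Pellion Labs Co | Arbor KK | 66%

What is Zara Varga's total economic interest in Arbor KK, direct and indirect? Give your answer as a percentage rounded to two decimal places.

83.72%

Zara reaches Arbor along 4 paths.
Via Talus: 100% × 10% = 10%.
Via Palisade → Pellion: 96% × 35% × 66% = 22.176%.
Via Pellion: 65% × 66% = 42.9%.
Via Palisade: 96% × 9% = 8.64%.
Total: 10% + 22.176% + 42.9% + 8.64% = 83.716%.
Rounded: 83.72%.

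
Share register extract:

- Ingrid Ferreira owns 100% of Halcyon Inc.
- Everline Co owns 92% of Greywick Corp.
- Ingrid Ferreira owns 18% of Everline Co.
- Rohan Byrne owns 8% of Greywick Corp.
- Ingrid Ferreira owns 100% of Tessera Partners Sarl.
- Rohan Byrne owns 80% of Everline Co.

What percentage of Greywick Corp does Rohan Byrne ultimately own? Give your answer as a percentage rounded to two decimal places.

81.60%

Rohan reaches Greywick along 2 paths.
Via Everline: 80% × 92% = 73.6%.
Direct stake: 8% = 8%.
Total: 73.6% + 8% = 81.6%.
Rounded: 81.60%.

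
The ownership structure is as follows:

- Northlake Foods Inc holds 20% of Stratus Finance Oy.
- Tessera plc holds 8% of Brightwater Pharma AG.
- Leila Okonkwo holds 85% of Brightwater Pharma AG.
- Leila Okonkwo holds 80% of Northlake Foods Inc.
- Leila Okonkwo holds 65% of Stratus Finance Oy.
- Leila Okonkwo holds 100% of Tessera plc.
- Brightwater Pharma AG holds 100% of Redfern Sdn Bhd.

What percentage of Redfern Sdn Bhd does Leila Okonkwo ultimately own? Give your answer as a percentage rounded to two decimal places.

93.00%

Leila reaches Redfern along 2 paths.
Via Brightwater: 85% × 100% = 85%.
Via Tessera → Brightwater: 100% × 8% × 100% = 8%.
Total: 85% + 8% = 93%.
Rounded: 93.00%.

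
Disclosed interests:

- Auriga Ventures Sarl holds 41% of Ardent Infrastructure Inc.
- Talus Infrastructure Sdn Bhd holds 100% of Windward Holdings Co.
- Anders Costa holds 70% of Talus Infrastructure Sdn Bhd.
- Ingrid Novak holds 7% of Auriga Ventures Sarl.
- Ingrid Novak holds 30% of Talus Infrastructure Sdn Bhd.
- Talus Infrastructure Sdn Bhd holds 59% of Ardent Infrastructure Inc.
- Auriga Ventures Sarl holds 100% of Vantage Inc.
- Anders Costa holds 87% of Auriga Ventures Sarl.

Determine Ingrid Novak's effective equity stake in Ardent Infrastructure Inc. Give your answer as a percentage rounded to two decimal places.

Ingrid reaches Ardent along 2 paths.
Via Auriga: 7% × 41% = 2.87%.
Via Talus: 30% × 59% = 17.7%.
Total: 2.87% + 17.7% = 20.57%.

20.57%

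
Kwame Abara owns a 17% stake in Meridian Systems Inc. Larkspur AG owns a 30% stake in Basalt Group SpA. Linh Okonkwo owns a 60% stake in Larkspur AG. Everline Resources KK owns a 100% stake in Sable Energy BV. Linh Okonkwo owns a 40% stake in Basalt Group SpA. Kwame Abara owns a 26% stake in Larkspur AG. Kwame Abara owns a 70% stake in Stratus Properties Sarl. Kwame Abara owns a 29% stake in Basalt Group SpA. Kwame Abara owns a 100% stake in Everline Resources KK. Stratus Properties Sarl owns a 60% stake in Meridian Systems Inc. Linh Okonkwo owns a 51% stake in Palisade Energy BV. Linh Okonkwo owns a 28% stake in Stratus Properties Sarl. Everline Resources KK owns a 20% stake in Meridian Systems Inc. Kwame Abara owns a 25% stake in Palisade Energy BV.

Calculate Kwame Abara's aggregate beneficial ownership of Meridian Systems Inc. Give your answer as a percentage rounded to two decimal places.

79.00%

Kwame reaches Meridian along 3 paths.
Via Stratus: 70% × 60% = 42%.
Via Everline: 100% × 20% = 20%.
Direct stake: 17% = 17%.
Total: 42% + 20% + 17% = 79%.
Rounded: 79.00%.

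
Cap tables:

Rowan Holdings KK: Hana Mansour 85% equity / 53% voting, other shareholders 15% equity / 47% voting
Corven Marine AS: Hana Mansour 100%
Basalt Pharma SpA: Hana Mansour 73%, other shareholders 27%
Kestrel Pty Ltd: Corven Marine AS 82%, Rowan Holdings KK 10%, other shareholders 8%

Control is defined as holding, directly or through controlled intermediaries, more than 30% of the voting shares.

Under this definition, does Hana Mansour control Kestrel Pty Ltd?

Hana holds 53% of Rowan, so Hana controls Rowan.
Hana holds 100% of Corven, so Hana controls Corven.
Corven and Rowan together hold 82% + 10% = 92% of Kestrel, so Hana controls Kestrel.

Yes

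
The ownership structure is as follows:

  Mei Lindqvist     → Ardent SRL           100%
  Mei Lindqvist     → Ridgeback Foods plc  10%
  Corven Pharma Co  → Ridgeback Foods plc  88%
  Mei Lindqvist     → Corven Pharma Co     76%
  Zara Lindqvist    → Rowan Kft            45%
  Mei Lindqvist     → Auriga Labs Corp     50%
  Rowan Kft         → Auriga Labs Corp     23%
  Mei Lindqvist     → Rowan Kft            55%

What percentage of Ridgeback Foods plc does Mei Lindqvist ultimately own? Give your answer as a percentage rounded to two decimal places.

76.88%

Mei reaches Ridgeback along 2 paths.
Via Corven: 76% × 88% = 66.88%.
Direct stake: 10% = 10%.
Total: 66.88% + 10% = 76.88%.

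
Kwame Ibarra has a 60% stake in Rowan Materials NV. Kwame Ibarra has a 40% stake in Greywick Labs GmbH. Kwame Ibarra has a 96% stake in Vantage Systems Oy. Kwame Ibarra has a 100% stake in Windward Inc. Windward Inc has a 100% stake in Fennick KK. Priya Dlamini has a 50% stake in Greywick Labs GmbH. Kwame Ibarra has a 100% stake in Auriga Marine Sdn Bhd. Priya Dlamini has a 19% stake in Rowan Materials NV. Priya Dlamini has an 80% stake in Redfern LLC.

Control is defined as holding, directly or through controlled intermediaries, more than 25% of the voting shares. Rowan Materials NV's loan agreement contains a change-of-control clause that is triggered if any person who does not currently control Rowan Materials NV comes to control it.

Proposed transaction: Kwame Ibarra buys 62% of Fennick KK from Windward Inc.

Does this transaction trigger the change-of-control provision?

The purchase adds only to Kwame's holdings (Windward's stake shrinks), so Kwame is the only person who could newly come to control Rowan.
Kwame holds 60% of Rowan, so Kwame controls Rowan.
So Kwame already controls Rowan before the transaction.
After the purchase, Kwame holds 62% of Fennick directly, and Windward's stake falls to 38%.
Kwame controlled Rowan already, so this is not a new person acquiring control; every other person's position is unchanged or reduced.
No new person acquires control, so the clause is not triggered.

No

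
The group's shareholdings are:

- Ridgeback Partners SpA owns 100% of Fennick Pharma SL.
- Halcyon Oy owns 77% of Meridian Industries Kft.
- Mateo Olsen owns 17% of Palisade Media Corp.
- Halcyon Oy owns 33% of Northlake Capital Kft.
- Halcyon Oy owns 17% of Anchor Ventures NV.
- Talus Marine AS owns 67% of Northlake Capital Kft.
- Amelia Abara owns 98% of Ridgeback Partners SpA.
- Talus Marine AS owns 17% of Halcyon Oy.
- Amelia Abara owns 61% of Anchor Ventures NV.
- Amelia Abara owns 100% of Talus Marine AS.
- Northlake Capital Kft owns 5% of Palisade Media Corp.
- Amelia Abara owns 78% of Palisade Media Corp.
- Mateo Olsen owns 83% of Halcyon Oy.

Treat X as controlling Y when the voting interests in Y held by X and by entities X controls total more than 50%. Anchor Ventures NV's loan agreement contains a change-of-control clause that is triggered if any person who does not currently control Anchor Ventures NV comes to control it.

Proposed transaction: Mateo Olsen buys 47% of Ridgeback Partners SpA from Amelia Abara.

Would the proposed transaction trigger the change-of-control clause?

The purchase adds only to Mateo's holdings (Amelia's stake shrinks), so Mateo is the only person who could newly come to control Anchor.
Mateo holds 83% of Halcyon, so Mateo controls Halcyon.
Halcyon holds 77% of Meridian, so Mateo controls Meridian.
In Anchor, Mateo's side holds only 17%, not > 50%.
So before the transaction, Mateo does not control Anchor.
After the purchase, Mateo holds 47% of Ridgeback directly, and Amelia's stake falls to 51%.
Mateo's side now holds 47% of Ridgeback, not > 50%, so Mateo still does not control Ridgeback.
After the transaction, Mateo's side holds 17% of Anchor, not > 50%, so Mateo still does not control Anchor.
No new person acquires control, so the clause is not triggered.

No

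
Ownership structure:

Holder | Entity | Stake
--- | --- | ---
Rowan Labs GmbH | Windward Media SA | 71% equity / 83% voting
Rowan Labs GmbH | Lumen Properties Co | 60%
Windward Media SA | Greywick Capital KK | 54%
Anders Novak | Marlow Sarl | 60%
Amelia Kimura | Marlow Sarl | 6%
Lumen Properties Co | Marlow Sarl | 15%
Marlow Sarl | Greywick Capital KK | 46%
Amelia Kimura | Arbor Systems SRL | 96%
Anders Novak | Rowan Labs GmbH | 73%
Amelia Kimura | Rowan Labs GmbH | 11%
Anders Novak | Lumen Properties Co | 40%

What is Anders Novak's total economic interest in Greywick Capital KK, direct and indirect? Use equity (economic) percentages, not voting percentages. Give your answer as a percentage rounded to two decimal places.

Anders reaches Greywick along 4 paths.
Via Rowan → Windward: 73% × 71% × 54% = 27.9882%.
Via Marlow: 60% × 46% = 27.6%.
Via Rowan → Lumen → Marlow: 73% × 60% × 15% × 46% = 3.0222%.
Via Lumen → Marlow: 40% × 15% × 46% = 2.76%.
Total: 27.9882% + 27.6% + 3.0222% + 2.76% = 61.3704%.
Rounded: 61.37%.

61.37%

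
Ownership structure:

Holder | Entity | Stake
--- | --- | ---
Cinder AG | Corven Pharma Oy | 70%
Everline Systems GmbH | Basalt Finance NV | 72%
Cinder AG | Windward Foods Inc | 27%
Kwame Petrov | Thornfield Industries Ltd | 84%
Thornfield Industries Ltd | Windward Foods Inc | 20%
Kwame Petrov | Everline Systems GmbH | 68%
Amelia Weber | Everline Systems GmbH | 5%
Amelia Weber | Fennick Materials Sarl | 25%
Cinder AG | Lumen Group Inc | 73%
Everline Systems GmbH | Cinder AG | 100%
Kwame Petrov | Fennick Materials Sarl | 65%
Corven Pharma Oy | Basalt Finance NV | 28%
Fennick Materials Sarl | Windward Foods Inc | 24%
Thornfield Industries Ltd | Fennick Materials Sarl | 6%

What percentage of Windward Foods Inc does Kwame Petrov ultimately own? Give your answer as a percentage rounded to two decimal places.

51.97%

Kwame reaches Windward along 4 paths.
Via Everline → Cinder: 68% × 100% × 27% = 18.36%.
Via Thornfield: 84% × 20% = 16.8%.
Via Fennick: 65% × 24% = 15.6%.
Via Thornfield → Fennick: 84% × 6% × 24% = 1.2096%.
Total: 18.36% + 16.8% + 15.6% + 1.2096% = 51.9696%.
Rounded: 51.97%.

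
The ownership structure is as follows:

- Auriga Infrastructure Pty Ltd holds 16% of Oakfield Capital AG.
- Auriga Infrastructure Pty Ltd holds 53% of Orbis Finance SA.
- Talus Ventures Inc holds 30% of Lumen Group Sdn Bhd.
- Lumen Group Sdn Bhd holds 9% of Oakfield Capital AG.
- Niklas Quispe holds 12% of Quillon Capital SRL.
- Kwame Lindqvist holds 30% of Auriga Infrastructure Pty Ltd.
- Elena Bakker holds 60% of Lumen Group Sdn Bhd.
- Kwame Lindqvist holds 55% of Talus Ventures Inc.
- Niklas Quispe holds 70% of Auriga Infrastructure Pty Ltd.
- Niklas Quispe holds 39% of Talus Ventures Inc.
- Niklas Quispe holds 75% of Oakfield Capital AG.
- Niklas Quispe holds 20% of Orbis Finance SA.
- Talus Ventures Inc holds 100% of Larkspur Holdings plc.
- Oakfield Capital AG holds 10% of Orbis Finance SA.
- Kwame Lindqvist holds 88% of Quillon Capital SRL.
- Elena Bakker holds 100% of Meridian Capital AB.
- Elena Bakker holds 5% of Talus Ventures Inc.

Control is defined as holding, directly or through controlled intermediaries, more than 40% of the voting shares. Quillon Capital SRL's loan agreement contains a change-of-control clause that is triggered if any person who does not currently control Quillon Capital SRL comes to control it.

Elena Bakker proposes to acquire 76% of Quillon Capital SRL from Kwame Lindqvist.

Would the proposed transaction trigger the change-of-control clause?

The purchase adds only to Elena's holdings (Kwame's stake shrinks), so Elena is the only person who could newly come to control Quillon.
Elena holds 60% of Lumen, so Elena controls Lumen.
Elena holds 100% of Meridian, so Elena controls Meridian.
Neither Elena nor any entity Elena controls holds any voting interest in Quillon.
So before the transaction, Elena does not control Quillon.
After the purchase, Elena holds 76% of Quillon directly, and Kwame's stake falls to 12%.
Elena holds 76% of Quillon, so Elena controls Quillon.
Elena did not control Quillon before and does after, so the clause is triggered.

Yes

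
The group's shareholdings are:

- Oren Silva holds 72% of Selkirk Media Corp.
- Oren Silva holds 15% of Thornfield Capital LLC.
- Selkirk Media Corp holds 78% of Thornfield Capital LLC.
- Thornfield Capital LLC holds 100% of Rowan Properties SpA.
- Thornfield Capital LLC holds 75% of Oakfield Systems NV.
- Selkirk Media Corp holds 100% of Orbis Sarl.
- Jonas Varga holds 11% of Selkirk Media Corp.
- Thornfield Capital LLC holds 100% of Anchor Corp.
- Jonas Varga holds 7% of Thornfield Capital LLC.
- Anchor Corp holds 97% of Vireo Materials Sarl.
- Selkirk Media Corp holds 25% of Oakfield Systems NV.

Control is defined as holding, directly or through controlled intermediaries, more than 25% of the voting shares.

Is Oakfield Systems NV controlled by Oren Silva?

Yes

Oren holds 72% of Selkirk, so Oren controls Selkirk.
Selkirk and Oren together hold 78% + 15% = 93% of Thornfield, so Oren controls Thornfield.
Thornfield and Selkirk together hold 75% + 25% = 100% of Oakfield, so Oren controls Oakfield.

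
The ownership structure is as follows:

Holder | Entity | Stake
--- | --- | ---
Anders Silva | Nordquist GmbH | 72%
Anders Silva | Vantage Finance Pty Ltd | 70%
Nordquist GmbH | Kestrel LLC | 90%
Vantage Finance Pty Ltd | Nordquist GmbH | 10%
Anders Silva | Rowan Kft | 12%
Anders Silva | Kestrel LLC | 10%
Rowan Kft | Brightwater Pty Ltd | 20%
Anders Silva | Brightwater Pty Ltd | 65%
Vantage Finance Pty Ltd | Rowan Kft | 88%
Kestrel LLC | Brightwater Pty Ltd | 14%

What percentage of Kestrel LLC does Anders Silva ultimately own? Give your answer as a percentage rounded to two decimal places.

81.10%

Anders reaches Kestrel along 3 paths.
Direct stake: 10% = 10%.
Via Vantage → Nordquist: 70% × 10% × 90% = 6.3%.
Via Nordquist: 72% × 90% = 64.8%.
Total: 10% + 6.3% + 64.8% = 81.1%.
Rounded: 81.10%.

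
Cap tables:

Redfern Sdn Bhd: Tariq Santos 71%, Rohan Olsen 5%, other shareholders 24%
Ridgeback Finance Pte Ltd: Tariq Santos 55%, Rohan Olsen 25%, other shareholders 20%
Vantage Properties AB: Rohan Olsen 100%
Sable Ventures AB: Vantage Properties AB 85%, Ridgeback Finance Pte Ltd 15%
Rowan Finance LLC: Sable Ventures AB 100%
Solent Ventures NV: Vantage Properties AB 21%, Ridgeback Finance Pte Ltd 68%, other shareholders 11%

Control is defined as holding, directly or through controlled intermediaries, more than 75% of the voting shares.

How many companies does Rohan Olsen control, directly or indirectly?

3

Rohan holds 100% of Vantage, so Rohan controls Vantage.
Vantage holds 85% of Sable, so Rohan controls Sable.
Sable holds 100% of Rowan, so Rohan controls Rowan.
No other company's threshold is met.
Rohan controls 3 companies.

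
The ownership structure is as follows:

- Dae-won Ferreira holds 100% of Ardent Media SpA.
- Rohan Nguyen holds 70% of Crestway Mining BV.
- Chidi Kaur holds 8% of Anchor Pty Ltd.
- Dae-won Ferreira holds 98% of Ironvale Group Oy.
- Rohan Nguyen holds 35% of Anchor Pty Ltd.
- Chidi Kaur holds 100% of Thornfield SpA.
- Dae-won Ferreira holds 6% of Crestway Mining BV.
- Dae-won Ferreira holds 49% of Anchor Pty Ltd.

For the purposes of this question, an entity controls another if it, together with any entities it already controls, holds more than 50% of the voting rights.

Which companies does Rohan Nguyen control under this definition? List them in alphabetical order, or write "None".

Crestway Mining BV

Rohan holds 70% of Crestway, so Rohan controls Crestway.
No other company's threshold is met.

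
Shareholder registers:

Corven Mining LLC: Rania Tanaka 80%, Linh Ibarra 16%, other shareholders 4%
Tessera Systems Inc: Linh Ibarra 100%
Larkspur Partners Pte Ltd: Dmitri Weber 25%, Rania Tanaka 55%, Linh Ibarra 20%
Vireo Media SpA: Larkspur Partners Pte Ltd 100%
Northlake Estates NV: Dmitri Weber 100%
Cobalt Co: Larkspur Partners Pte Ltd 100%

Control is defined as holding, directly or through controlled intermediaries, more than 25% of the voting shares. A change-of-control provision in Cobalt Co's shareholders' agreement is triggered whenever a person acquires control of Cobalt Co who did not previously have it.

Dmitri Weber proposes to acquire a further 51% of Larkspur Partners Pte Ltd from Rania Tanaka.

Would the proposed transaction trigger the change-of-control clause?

The purchase adds only to Dmitri's holdings (Rania's stake shrinks), so Dmitri is the only person who could newly come to control Cobalt.
Dmitri holds 100% of Northlake, so Dmitri controls Northlake.
Neither Dmitri nor any entity Dmitri controls holds any voting interest in Cobalt.
So before the transaction, Dmitri does not control Cobalt.
After the purchase, Dmitri's direct stake in Larkspur rises to 25% + 51% = 76%, and Rania's stake falls to 4%.
Dmitri holds 76% of Larkspur, so Dmitri controls Larkspur.
Larkspur holds 100% of Cobalt, so Dmitri controls Cobalt.
Dmitri did not control Cobalt before and does after, so the clause is triggered.

Yes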